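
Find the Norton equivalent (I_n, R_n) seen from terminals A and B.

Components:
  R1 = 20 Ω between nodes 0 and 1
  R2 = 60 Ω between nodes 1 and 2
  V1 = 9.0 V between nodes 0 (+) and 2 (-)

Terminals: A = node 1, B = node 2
Find the Thévenin equivalent first; then I_n = V_th/R_th and R_n = R_th.
Step 1 — V_th is the open-circuit voltage V_A - V_B (nothing connected across the terminals).
Nodal analysis, taking node 2 as the 0 V reference.
Source V1 fixes V_0 = 9 V.
KCL at each unknown node (sum of currents leaving = 0; resistances in Ω):
  Node 1: (V_1 - 9)/20 + (V_1 - 0)/60 = 0
Collecting terms: 0.06667 × V_1 = 0.45  =>  V_1 = 6.75 V
V_th = V_1 - V_2 = 6.75 - 0 = 6.75 V
Step 2 — R_th: zero the source — replace V1 by a short circuit (node 2 merges into node 0) — and find the resistance seen between A (node 1) and B (node 0).
Reduce the network between node 1 (A) and node 0 (B) by series/parallel combination:
  Rp1 = R1 ‖ R2 (parallel, both between nodes 0 and 1) = 1/(1/20 + 1/60) = 15 Ω
R_th = 15 Ω
I_n = V_th/R_th = 6.75/15 = 0.45 A, and R_n = R_th = 15 Ω

Final answer: I_n = 0.45 A, R_n = 15 Ω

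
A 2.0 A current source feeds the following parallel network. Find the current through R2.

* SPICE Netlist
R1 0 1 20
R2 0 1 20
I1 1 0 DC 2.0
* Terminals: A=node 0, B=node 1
All resistors sit directly between nodes 0 and 1, so they are in parallel and share one voltage V; the full source current 2 A splits among them.
1/R_par = 1/20 + 1/20 = 0.1 S  =>  R_par = 10 Ω
V = I × R_par = 2 × 10 = 20 V
I_R2 = V/R2 = 20/20 = 1 A

Final answer: 1 A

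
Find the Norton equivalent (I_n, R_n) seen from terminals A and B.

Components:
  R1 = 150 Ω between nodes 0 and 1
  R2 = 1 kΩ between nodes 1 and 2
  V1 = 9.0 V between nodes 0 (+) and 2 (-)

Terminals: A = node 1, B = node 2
Find the Thévenin equivalent first; then I_n = V_th/R_th and R_n = R_th.
Step 1 — V_th is the open-circuit voltage V_A - V_B (nothing connected across the terminals).
Nodal analysis, taking node 2 as the 0 V reference.
Source V1 fixes V_0 = 9 V.
KCL at each unknown node (sum of currents leaving = 0; resistances in Ω):
  Node 1: (V_1 - 9)/150 + (V_1 - 0)/1000 = 0
Collecting terms: 0.007667 × V_1 = 0.06  =>  V_1 = 7.826 V
V_th = V_1 - V_2 = 7.826 - 0 = 7.826 V
Step 2 — R_th: zero the source — replace V1 by a short circuit (node 2 merges into node 0) — and find the resistance seen between A (node 1) and B (node 0).
Reduce the network between node 1 (A) and node 0 (B) by series/parallel combination:
  Rp1 = R1 ‖ R2 (parallel, both between nodes 0 and 1) = 1/(1/150 + 1/1000) = 130.4 Ω
R_th = 130.4 Ω
I_n = V_th/R_th = 7.826/130.4 = 0.06 A, and R_n = R_th = 130.4 Ω

Final answer: I_n = 0.06 A, R_n = 130.4 Ω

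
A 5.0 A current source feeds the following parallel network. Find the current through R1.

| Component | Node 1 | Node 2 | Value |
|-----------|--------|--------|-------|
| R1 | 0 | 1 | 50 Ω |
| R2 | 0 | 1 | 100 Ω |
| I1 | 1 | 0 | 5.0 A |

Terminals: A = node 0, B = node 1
All resistors sit directly between nodes 0 and 1, so they are in parallel and share one voltage V; the full source current 5 A splits among them.
1/R_par = 1/50 + 1/100 = 0.03 S  =>  R_par = 33.33 Ω
V = I × R_par = 5 × 33.33 = 166.7 V
I_R1 = V/R1 = 166.7/50 = 3.333 A

Final answer: 3.333 A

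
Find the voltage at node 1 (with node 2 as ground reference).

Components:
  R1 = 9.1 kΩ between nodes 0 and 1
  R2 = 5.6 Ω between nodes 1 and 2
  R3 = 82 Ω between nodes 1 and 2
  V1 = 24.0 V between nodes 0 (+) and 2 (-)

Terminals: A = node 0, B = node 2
Nodal analysis, taking node 2 as the 0 V reference.
Source V1 fixes V_0 = 24 V.
KCL at each unknown node (sum of currents leaving = 0; resistances in Ω):
  Node 1: (V_1 - 24)/9100 + (V_1 - 0)/5.6 + (V_1 - 0)/82 = 0
Collecting terms: 0.1909 × V_1 = 0.002637  =>  V_1 = 0.01382 V
The requested potential is V_1 = 0.01382 V.

Final answer: V_1 = 0.01382 V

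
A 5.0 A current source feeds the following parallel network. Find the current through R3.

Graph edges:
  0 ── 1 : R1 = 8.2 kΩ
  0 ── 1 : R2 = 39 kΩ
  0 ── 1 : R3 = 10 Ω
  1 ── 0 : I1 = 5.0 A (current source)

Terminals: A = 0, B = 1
All resistors sit directly between nodes 0 and 1, so they are in parallel and share one voltage V; the full source current 5 A splits among them.
1/R_par = 1/8200 + 1/39000 + 1/10 = 0.1001 S  =>  R_par = 9.985 Ω
V = I × R_par = 5 × 9.985 = 49.93 V
I_R3 = V/R3 = 49.93/10 = 4.993 A

Final answer: 4.993 A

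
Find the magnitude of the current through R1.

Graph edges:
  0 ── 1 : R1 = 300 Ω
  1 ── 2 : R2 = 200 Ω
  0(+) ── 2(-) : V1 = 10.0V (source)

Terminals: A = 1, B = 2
Nodal analysis, taking node 2 as the 0 V reference.
Source V1 fixes V_0 = 10 V.
KCL at each unknown node (sum of currents leaving = 0; resistances in Ω):
  Node 1: (V_1 - 10)/300 + (V_1 - 0)/200 = 0
Collecting terms: 0.008333 × V_1 = 0.03333  =>  V_1 = 4 V
I_R1 = (V_0 - V_1)/R1 = (10 - 4)/300 = 0.02 A
|I_R1| = 0.02 A

Final answer: |I_R1| = 0.02 A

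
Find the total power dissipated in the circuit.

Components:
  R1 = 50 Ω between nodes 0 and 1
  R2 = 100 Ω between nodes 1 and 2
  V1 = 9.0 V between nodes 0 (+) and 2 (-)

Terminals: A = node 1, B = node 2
Nodal analysis, taking node 2 as the 0 V reference.
Source V1 fixes V_0 = 9 V.
KCL at each unknown node (sum of currents leaving = 0; resistances in Ω):
  Node 1: (V_1 - 9)/50 + (V_1 - 0)/100 = 0
Collecting terms: 0.03 × V_1 = 0.18  =>  V_1 = 6 V
Power in each resistor, P = (ΔV)²/R:
  P_R1 = (9 - 6)²/50 = 0.18 W
  P_R2 = (6 - 0)²/100 = 0.36 W
P_total = P_R1 + P_R2 = 0.54 W

Final answer: 0.54 W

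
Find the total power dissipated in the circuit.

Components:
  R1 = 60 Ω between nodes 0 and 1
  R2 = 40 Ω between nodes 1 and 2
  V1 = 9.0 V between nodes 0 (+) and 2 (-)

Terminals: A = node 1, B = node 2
Nodal analysis, taking node 2 as the 0 V reference.
Source V1 fixes V_0 = 9 V.
KCL at each unknown node (sum of currents leaving = 0; resistances in Ω):
  Node 1: (V_1 - 9)/60 + (V_1 - 0)/40 = 0
Collecting terms: 0.04167 × V_1 = 0.15  =>  V_1 = 3.6 V
Power in each resistor, P = (ΔV)²/R:
  P_R1 = (9 - 3.6)²/60 = 0.486 W
  P_R2 = (3.6 - 0)²/40 = 0.324 W
P_total = P_R1 + P_R2 = 0.81 W

Final answer: 0.81 W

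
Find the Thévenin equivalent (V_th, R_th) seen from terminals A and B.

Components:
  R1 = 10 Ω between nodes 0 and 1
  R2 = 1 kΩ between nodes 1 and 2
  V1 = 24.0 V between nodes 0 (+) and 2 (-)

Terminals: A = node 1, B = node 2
Step 1 — V_th is the open-circuit voltage V_A - V_B (nothing connected across the terminals).
Nodal analysis, taking node 2 as the 0 V reference.
Source V1 fixes V_0 = 24 V.
KCL at each unknown node (sum of currents leaving = 0; resistances in Ω):
  Node 1: (V_1 - 24)/10 + (V_1 - 0)/1000 = 0
Collecting terms: 0.101 × V_1 = 2.4  =>  V_1 = 23.76 V
V_th = V_1 - V_2 = 23.76 - 0 = 23.76 V
Step 2 — R_th: zero the source — replace V1 by a short circuit (node 2 merges into node 0) — and find the resistance seen between A (node 1) and B (node 0).
Reduce the network between node 1 (A) and node 0 (B) by series/parallel combination:
  Rp1 = R1 ‖ R2 (parallel, both between nodes 0 and 1) = 1/(1/10 + 1/1000) = 9.901 Ω
R_th = 9.901 Ω

Final answer: V_th = 23.76 V, R_th = 9.901 Ω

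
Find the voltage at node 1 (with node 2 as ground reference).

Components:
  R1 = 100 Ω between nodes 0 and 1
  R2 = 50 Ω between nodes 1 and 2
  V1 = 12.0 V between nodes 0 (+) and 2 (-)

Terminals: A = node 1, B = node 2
Nodal analysis, taking node 2 as the 0 V reference.
Source V1 fixes V_0 = 12 V.
KCL at each unknown node (sum of currents leaving = 0; resistances in Ω):
  Node 1: (V_1 - 12)/100 + (V_1 - 0)/50 = 0
Collecting terms: 0.03 × V_1 = 0.12  =>  V_1 = 4 V
The requested potential is V_1 = 4 V.

Final answer: V_1 = 4 V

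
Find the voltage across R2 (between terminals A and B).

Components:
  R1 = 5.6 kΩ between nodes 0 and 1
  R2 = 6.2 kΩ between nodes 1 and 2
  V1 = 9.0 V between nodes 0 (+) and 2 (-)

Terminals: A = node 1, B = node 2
R1 and R2 are in series across V1 (node 0 → node 1 → node 2), and the output A–B is taken across R2, so this is a voltage divider.
Series current: I = V1/(R1 + R2) = 9/(5600 + 6200) = 9/11800 = 0.0007627 A
V_R2 = I × R2 = V1 × R2/(R1 + R2) = 9 × 6200/11800 = 4.729 V

Final answer: 4.729 V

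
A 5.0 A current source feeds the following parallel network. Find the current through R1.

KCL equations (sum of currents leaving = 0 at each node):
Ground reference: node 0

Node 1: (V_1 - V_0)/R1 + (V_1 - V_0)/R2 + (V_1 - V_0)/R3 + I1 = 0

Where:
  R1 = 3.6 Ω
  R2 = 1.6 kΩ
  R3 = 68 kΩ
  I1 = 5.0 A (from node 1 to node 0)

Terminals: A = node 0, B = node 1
All resistors sit directly between nodes 0 and 1, so they are in parallel and share one voltage V; the full source current 5 A splits among them.
1/R_par = 1/3.6 + 1/1600 + 1/68000 = 0.2784 S  =>  R_par = 3.592 Ω
V = I × R_par = 5 × 3.592 = 17.96 V
I_R1 = V/R1 = 17.96/3.6 = 4.989 A

Final answer: 4.989 A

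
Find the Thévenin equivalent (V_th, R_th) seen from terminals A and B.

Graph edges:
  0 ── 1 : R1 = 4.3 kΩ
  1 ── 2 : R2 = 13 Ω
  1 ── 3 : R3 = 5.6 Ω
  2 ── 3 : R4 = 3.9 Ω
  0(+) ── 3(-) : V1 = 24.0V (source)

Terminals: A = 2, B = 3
Step 1 — V_th is the open-circuit voltage V_A - V_B (nothing connected across the terminals).
Nodal analysis, taking node 3 as the 0 V reference.
Source V1 fixes V_0 = 24 V.
KCL at each unknown node (sum of currents leaving = 0; resistances in Ω):
  Node 1: (V_1 - 24)/4300 + (V_1 - V_2)/13 + (V_1 - 0)/5.6 = 0
  Node 2: (V_2 - V_1)/13 + (V_2 - 0)/3.9 = 0
Collecting terms (coefficients in siemens):
  0.2557·V_1 - 0.07692·V_2 = 0.005581
  0.3333·V_2 - 0.07692·V_1 = 0
Determinant D = (0.2557)(0.3333) - (-0.07692)(-0.07692) = 0.07933
V_1 = [(0.005581)(0.3333) - (-0.07692)(0)]/D = 0.02345 V
V_2 = [(0.2557)(0) - (0.005581)(-0.07692)]/D = 0.005412 V
V_th = V_2 - V_3 = 0.005412 - 0 = 0.005412 V
Step 2 — R_th: zero the source — replace V1 by a short circuit (node 3 merges into node 0) — and find the resistance seen between A (node 2) and B (node 0).
Reduce the network between node 2 (A) and node 0 (B) by series/parallel combination:
  Rp1 = R1 ‖ R3 (parallel, both between nodes 0 and 1) = 1/(1/4300 + 1/5.6) = 5.593 Ω
  Rs1 = R2 + Rp1 (series, joined only at node 1) = 13 + 5.593 = 18.59 Ω
  Rp2 = R4 ‖ Rs1 (parallel, both between nodes 0 and 2) = 1/(1/3.9 + 1/18.59) = 3.224 Ω
R_th = 3.224 Ω

Final answer: V_th = 0.005412 V, R_th = 3.224 Ω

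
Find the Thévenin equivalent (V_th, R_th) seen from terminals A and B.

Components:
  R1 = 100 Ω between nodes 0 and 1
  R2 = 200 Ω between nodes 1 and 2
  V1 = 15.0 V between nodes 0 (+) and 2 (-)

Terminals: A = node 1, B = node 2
Step 1 — V_th is the open-circuit voltage V_A - V_B (nothing connected across the terminals).
Nodal analysis, taking node 2 as the 0 V reference.
Source V1 fixes V_0 = 15 V.
KCL at each unknown node (sum of currents leaving = 0; resistances in Ω):
  Node 1: (V_1 - 15)/100 + (V_1 - 0)/200 = 0
Collecting terms: 0.015 × V_1 = 0.15  =>  V_1 = 10 V
V_th = V_1 - V_2 = 10 - 0 = 10 V
Step 2 — R_th: zero the source — replace V1 by a short circuit (node 2 merges into node 0) — and find the resistance seen between A (node 1) and B (node 0).
Reduce the network between node 1 (A) and node 0 (B) by series/parallel combination:
  Rp1 = R1 ‖ R2 (parallel, both between nodes 0 and 1) = 1/(1/100 + 1/200) = 66.67 Ω
R_th = 66.67 Ω

Final answer: V_th = 10 V, R_th = 66.67 Ω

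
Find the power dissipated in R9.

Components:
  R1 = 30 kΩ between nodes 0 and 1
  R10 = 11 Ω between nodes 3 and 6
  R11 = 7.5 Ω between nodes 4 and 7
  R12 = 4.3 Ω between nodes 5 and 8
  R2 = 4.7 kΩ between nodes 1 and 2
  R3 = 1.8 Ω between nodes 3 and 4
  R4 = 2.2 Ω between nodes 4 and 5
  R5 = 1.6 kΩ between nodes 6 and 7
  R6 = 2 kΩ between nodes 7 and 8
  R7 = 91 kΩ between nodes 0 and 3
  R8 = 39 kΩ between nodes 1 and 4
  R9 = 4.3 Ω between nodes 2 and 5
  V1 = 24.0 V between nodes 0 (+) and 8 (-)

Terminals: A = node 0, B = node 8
Nodal analysis, taking node 8 as the 0 V reference.
Source V1 fixes V_0 = 24 V.
KCL at each unknown node (sum of currents leaving = 0; resistances in Ω):
  Node 1: (V_1 - 24)/30000 + (V_1 - V_2)/4700 + (V_1 - V_4)/39000 = 0
  Node 2: (V_2 - V_1)/4700 + (V_2 - V_5)/4.3 = 0
  Node 3: (V_3 - V_4)/1.8 + (V_3 - 24)/91000 + (V_3 - V_6)/11 = 0
  Node 4: (V_4 - V_3)/1.8 + (V_4 - V_5)/2.2 + (V_4 - V_1)/39000 + (V_4 - V_7)/7.5 = 0
  Node 5: (V_5 - V_4)/2.2 + (V_5 - V_2)/4.3 + (V_5 - 0)/4.3 = 0
  Node 6: (V_6 - V_7)/1600 + (V_6 - V_3)/11 = 0
  Node 7: (V_7 - V_6)/1600 + (V_7 - 0)/2000 + (V_7 - V_4)/7.5 = 0
Collecting terms (coefficients in siemens):
  0.0002717·V_1 - 0.0002128·V_2 - 0.00002564·V_4 = 0.0008
  0.2328·V_2 - 0.0002128·V_1 - 0.2326·V_5 = 0
  0.6465·V_3 - 0.5556·V_4 - 0.09091·V_6 = 0.0002637
  1.143·V_4 - 0.00002564·V_1 - 0.5556·V_3 - 0.4545·V_5 - 0.1333·V_7 = 0
  0.9197·V_5 - 0.2326·V_2 - 0.4545·V_4 = 0
  0.09153·V_6 - 0.09091·V_3 - 0.000625·V_7 = 0
  0.1345·V_7 - 0.1333·V_4 - 0.000625·V_6 = 0
Solving these 7 simultaneous equations (Gaussian elimination) gives:
  V_1 = 2.95 V, V_2 = 0.006833 V, V_3 = 0.005355 V, V_4 = 0.004881 V
  V_5 = 0.004141 V, V_6 = 0.005352 V, V_7 = 0.004865 V
I_R9 = (V_2 - V_5)/R9 = (0.006833 - 0.004141)/4.3 = 0.0006262 A
P_R9 = I_R9² × R9 = (0.0006262)² × 4.3 = 0.000001686 W

Final answer: 1.686e-06 W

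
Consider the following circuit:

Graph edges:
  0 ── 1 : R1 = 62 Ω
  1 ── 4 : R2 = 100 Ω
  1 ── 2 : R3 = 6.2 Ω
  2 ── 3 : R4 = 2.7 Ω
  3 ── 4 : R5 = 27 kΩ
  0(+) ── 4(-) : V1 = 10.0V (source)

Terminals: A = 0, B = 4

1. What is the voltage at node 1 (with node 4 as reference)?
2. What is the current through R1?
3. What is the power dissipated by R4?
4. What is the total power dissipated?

Nodal analysis, taking node 4 as the 0 V reference.
Source V1 fixes V_0 = 10 V.
KCL at each unknown node (sum of currents leaving = 0; resistances in Ω):
  Node 1: (V_1 - 10)/62 + (V_1 - 0)/100 + (V_1 - V_2)/6.2 = 0
  Node 2: (V_2 - V_1)/6.2 + (V_2 - V_3)/2.7 = 0
  Node 3: (V_3 - V_2)/2.7 + (V_3 - 0)/27000 = 0
Collecting terms (coefficients in siemens):
  0.1874·V_1 - 0.1613·V_2 = 0.1613
  0.5317·V_2 - 0.1613·V_1 - 0.3704·V_3 = 0
  0.3704·V_3 - 0.3704·V_2 = 0
Solving these 3 simultaneous equations (Gaussian elimination) gives:
  V_1 = 6.164 V, V_2 = 6.163 V, V_3 = 6.162 V
Part 1:
  Read off the nodal solution: V_1 = 6.164 V
Part 2:
  I_R1 = (V_0 - V_1)/R1 = (10 - 6.164)/62 = 0.06187 A
  Magnitude: I_R1 = 0.06187 A
Part 3:
  I_R4 = (V_2 - V_3)/R4 = (6.163 - 6.162)/2.7 = 0.0002282 A
  P_R4 = I_R4² × R4 = (0.0002282)² × 2.7 = 0.0000001406 W
Part 4:
  Power in each resistor, P = (ΔV)²/R:
    P_R1 = (10 - 6.164)²/62 = 0.2373 W
    P_R2 = (6.164 - 0)²/100 = 0.38 W
    P_R3 = (6.164 - 6.163)²/6.2 = 0.0000003229 W
    P_R4 = (6.163 - 6.162)²/2.7 = 0.0000001406 W
    P_R5 = (6.162 - 0)²/27000 = 0.001406 W
  P_total = P_R1 + P_R2 + P_R3 + P_R4 + P_R5 = 0.6187 W

Final answers:
1. V_1 = 6.164 V
2. I_R1 = 0.06187 A
3. P_R4 = 1.406e-07 W
4. P_total = 0.6187 W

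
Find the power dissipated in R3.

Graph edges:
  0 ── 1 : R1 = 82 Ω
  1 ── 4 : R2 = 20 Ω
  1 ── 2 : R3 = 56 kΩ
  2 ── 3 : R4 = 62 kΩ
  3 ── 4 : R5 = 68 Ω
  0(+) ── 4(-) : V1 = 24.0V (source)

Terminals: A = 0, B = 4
Nodal analysis, taking node 4 as the 0 V reference.
Source V1 fixes V_0 = 24 V.
KCL at each unknown node (sum of currents leaving = 0; resistances in Ω):
  Node 1: (V_1 - 24)/82 + (V_1 - 0)/20 + (V_1 - V_2)/56000 = 0
  Node 2: (V_2 - V_1)/56000 + (V_2 - V_3)/62000 = 0
  Node 3: (V_3 - V_2)/62000 + (V_3 - 0)/68 = 0
Collecting terms (coefficients in siemens):
  0.06221·V_1 - 0.00001786·V_2 = 0.2927
  0.00003399·V_2 - 0.00001786·V_1 - 0.00001613·V_3 = 0
  0.01472·V_3 - 0.00001613·V_2 = 0
Solving these 3 simultaneous equations (Gaussian elimination) gives:
  V_1 = 4.705 V, V_2 = 2.474 V, V_3 = 0.00271 V
I_R3 = (V_1 - V_2)/R3 = (4.705 - 2.474)/56000 = 0.00003985 A
P_R3 = I_R3² × R3 = (0.00003985)² × 56000 = 0.00008894 W

Final answer: 8.894e-05 W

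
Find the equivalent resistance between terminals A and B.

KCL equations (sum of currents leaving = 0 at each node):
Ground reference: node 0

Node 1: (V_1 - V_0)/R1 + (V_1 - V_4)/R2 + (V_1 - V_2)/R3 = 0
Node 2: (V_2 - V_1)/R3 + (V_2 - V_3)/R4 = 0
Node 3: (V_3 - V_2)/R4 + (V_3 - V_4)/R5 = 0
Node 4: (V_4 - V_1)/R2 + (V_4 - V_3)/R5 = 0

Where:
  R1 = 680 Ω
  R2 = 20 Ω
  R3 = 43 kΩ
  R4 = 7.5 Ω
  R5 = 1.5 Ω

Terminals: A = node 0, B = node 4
Reduce the network between node 0 (A) and node 4 (B) by series/parallel combination:
  Rs1 = R3 + R4 (series, joined only at node 2) = 43000 + 7.5 = 43010 Ω
  Rs2 = R5 + Rs1 (series, joined only at node 3) = 1.5 + 43010 = 43010 Ω
  Rp1 = R2 ‖ Rs2 (parallel, both between nodes 1 and 4) = 1/(1/20 + 1/43010) = 19.99 Ω
  Rs3 = R1 + Rp1 (series, joined only at node 1) = 680 + 19.99 = 700 Ω
R_eq = 700 Ω

Final answer: 700 Ω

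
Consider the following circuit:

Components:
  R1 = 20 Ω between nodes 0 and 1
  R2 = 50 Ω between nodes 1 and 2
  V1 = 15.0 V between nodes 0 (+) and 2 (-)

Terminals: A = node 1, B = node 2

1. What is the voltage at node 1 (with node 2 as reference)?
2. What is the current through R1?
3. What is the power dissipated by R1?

Nodal analysis, taking node 2 as the 0 V reference.
Source V1 fixes V_0 = 15 V.
KCL at each unknown node (sum of currents leaving = 0; resistances in Ω):
  Node 1: (V_1 - 15)/20 + (V_1 - 0)/50 = 0
Collecting terms: 0.07 × V_1 = 0.75  =>  V_1 = 10.71 V
Part 1:
  Read off the nodal solution: V_1 = 10.71 V
Part 2:
  I_R1 = (V_0 - V_1)/R1 = (15 - 10.71)/20 = 0.2143 A
  Magnitude: I_R1 = 0.2143 A
Part 3:
  I_R1 = (V_0 - V_1)/R1 = (15 - 10.71)/20 = 0.2143 A
  P_R1 = I_R1² × R1 = (0.2143)² × 20 = 0.9184 W

Final answers:
1. V_1 = 10.71 V
2. I_R1 = 0.2143 A
3. P_R1 = 0.9184 W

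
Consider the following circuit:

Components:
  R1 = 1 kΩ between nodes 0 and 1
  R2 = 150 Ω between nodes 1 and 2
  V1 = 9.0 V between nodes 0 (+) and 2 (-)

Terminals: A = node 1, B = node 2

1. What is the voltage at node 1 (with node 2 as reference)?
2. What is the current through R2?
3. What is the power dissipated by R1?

Nodal analysis, taking node 2 as the 0 V reference.
Source V1 fixes V_0 = 9 V.
KCL at each unknown node (sum of currents leaving = 0; resistances in Ω):
  Node 1: (V_1 - 9)/1000 + (V_1 - 0)/150 = 0
Collecting terms: 0.007667 × V_1 = 0.009  =>  V_1 = 1.174 V
Part 1:
  Read off the nodal solution: V_1 = 1.174 V
Part 2:
  I_R2 = (V_1 - V_2)/R2 = (1.174 - 0)/150 = 0.007826 A
  Magnitude: I_R2 = 0.007826 A
Part 3:
  I_R1 = (V_0 - V_1)/R1 = (9 - 1.174)/1000 = 0.007826 A
  P_R1 = I_R1² × R1 = (0.007826)² × 1000 = 0.06125 W

Final answers:
1. V_1 = 1.174 V
2. I_R2 = 0.007826 A
3. P_R1 = 0.06125 W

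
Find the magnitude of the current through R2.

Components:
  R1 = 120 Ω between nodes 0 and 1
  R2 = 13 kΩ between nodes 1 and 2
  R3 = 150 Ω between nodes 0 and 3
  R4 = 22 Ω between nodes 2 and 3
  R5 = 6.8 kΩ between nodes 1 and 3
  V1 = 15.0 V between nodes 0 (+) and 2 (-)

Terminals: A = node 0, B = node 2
Nodal analysis, taking node 2 as the 0 V reference.
Source V1 fixes V_0 = 15 V.
KCL at each unknown node (sum of currents leaving = 0; resistances in Ω):
  Node 1: (V_1 - 15)/120 + (V_1 - 0)/13000 + (V_1 - V_3)/6800 = 0
  Node 3: (V_3 - 15)/150 + (V_3 - 0)/22 + (V_3 - V_1)/6800 = 0
Collecting terms (coefficients in siemens):
  0.008557·V_1 - 0.0001471·V_3 = 0.125
  0.05227·V_3 - 0.0001471·V_1 = 0.1
Determinant D = (0.008557)(0.05227) - (-0.0001471)(-0.0001471) = 0.0004473
V_1 = [(0.125)(0.05227) - (-0.0001471)(0.1)]/D = 14.64 V
V_3 = [(0.008557)(0.1) - (0.125)(-0.0001471)]/D = 1.954 V
I_R2 = (V_1 - V_2)/R2 = (14.64 - 0)/13000 = 0.001126 A
|I_R2| = 0.001126 A

Final answer: |I_R2| = 0.001126 A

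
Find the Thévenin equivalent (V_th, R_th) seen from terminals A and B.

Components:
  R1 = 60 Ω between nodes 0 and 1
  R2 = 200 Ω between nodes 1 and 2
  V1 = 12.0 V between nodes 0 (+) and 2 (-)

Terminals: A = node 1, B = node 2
Step 1 — V_th is the open-circuit voltage V_A - V_B (nothing connected across the terminals).
Nodal analysis, taking node 2 as the 0 V reference.
Source V1 fixes V_0 = 12 V.
KCL at each unknown node (sum of currents leaving = 0; resistances in Ω):
  Node 1: (V_1 - 12)/60 + (V_1 - 0)/200 = 0
Collecting terms: 0.02167 × V_1 = 0.2  =>  V_1 = 9.231 V
V_th = V_1 - V_2 = 9.231 - 0 = 9.231 V
Step 2 — R_th: zero the source — replace V1 by a short circuit (node 2 merges into node 0) — and find the resistance seen between A (node 1) and B (node 0).
Reduce the network between node 1 (A) and node 0 (B) by series/parallel combination:
  Rp1 = R1 ‖ R2 (parallel, both between nodes 0 and 1) = 1/(1/60 + 1/200) = 46.15 Ω
R_th = 46.15 Ω

Final answer: V_th = 9.231 V, R_th = 46.15 Ω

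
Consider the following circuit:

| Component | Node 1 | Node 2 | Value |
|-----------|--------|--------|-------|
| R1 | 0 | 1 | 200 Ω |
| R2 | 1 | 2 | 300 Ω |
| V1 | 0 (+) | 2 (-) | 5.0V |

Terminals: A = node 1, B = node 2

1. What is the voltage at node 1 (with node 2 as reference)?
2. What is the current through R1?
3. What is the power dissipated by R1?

Nodal analysis, taking node 2 as the 0 V reference.
Source V1 fixes V_0 = 5 V.
KCL at each unknown node (sum of currents leaving = 0; resistances in Ω):
  Node 1: (V_1 - 5)/200 + (V_1 - 0)/300 = 0
Collecting terms: 0.008333 × V_1 = 0.025  =>  V_1 = 3 V
Part 1:
  Read off the nodal solution: V_1 = 3 V
Part 2:
  I_R1 = (V_0 - V_1)/R1 = (5 - 3)/200 = 0.01 A
  Magnitude: I_R1 = 0.01 A
Part 3:
  I_R1 = (V_0 - V_1)/R1 = (5 - 3)/200 = 0.01 A
  P_R1 = I_R1² × R1 = (0.01)² × 200 = 0.02 W

Final answers:
1. V_1 = 3 V
2. I_R1 = 0.01 A
3. P_R1 = 0.02 W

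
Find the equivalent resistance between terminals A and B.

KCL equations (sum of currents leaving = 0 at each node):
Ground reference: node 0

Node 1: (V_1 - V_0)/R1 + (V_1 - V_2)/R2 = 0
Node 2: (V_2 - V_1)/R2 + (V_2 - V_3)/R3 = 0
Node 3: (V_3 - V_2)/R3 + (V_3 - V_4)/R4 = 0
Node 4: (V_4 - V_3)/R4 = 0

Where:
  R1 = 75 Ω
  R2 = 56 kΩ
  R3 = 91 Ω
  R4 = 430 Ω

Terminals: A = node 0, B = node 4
Reduce the network between node 0 (A) and node 4 (B) by series/parallel combination:
  Rs1 = R1 + R2 (series, joined only at node 1) = 75 + 56000 = 56080 Ω
  Rs2 = R3 + Rs1 (series, joined only at node 2) = 91 + 56080 = 56170 Ω
  Rs3 = R4 + Rs2 (series, joined only at node 3) = 430 + 56170 = 56600 Ω
R_eq = 56.6 kΩ

Final answer: 56.6 kΩ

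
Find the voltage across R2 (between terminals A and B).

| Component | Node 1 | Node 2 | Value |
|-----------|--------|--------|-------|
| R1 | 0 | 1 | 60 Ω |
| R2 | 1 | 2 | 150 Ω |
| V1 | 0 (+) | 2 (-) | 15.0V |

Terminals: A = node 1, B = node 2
R1 and R2 are in series across V1 (node 0 → node 1 → node 2), and the output A–B is taken across R2, so this is a voltage divider.
Series current: I = V1/(R1 + R2) = 15/(60 + 150) = 15/210 = 0.07143 A
V_R2 = I × R2 = V1 × R2/(R1 + R2) = 15 × 150/210 = 10.71 V

Final answer: 10.71 V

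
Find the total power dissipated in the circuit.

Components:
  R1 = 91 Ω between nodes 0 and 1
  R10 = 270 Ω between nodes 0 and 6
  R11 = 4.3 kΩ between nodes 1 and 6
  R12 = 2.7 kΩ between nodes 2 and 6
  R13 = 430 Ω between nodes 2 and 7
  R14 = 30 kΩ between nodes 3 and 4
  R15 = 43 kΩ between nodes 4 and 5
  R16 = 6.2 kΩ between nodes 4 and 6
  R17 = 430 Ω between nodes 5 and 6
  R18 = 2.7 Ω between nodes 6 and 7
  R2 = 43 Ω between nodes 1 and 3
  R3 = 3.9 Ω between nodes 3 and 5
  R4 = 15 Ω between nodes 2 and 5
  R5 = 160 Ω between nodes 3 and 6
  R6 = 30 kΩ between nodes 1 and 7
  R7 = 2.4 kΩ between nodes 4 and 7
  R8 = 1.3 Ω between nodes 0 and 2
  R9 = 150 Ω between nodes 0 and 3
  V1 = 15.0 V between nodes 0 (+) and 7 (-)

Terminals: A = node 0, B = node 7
Nodal analysis, taking node 7 as the 0 V reference.
Source V1 fixes V_0 = 15 V.
KCL at each unknown node (sum of currents leaving = 0; resistances in Ω):
  Node 1: (V_1 - 15)/91 + (V_1 - V_3)/43 + (V_1 - 0)/30000 + (V_1 - V_6)/4300 = 0
  Node 2: (V_2 - V_5)/15 + (V_2 - 15)/1.3 + (V_2 - V_6)/2700 + (V_2 - 0)/430 = 0
  Node 3: (V_3 - V_1)/43 + (V_3 - V_5)/3.9 + (V_3 - V_6)/160 + (V_3 - 15)/150 + (V_3 - V_4)/30000 = 0
  Node 4: (V_4 - 0)/2400 + (V_4 - V_3)/30000 + (V_4 - V_5)/43000 + (V_4 - V_6)/6200 = 0
  Node 5: (V_5 - V_3)/3.9 + (V_5 - V_2)/15 + (V_5 - V_4)/43000 + (V_5 - V_6)/430 = 0
  Node 6: (V_6 - V_3)/160 + (V_6 - 15)/270 + (V_6 - V_1)/4300 + (V_6 - V_2)/2700 + (V_6 - V_4)/6200 + (V_6 - V_5)/430 + (V_6 - 0)/2.7 = 0
Collecting terms (coefficients in siemens):
  0.03451·V_1 - 0.02326·V_3 - 0.0002326·V_6 = 0.1648
  0.8386·V_2 - 0.06667·V_5 - 0.0003704·V_6 = 11.54
  0.2926·V_3 - 0.02326·V_1 - 0.00003333·V_4 - 0.2564·V_5 - 0.00625·V_6 = 0.1
  0.0006345·V_4 - 0.00003333·V_3 - 0.00002326·V_5 - 0.0001613·V_6 = 0
  0.3254·V_5 - 0.06667·V_2 - 0.2564·V_3 - 0.00002326·V_4 - 0.002326·V_6 = 0
  0.3834·V_6 - 0.0002326·V_1 - 0.0003704·V_2 - 0.00625·V_3 - 0.0001613·V_4 - 0.002326·V_5 = 0.05556
Solving these 6 simultaneous equations (Gaussian elimination) gives:
  V_1 = 13.72 V, V_2 = 14.83 V, V_3 = 13.27 V, V_4 = 1.31 V
  V_5 = 13.5 V, V_6 = 0.4663 V
Power in each resistor, P = (ΔV)²/R:
  P_R1 = (15 - 13.72)²/91 = 0.01795 W
  P_R2 = (13.72 - 13.27)²/43 = 0.004745 W
  P_R3 = (13.27 - 13.5)²/3.9 = 0.0133 W
  P_R4 = (14.83 - 13.5)²/15 = 0.1188 W
  P_R5 = (13.27 - 0.4663)²/160 = 1.025 W
  P_R6 = (13.72 - 0)²/30000 = 0.006276 W
  P_R7 = (1.31 - 0)²/2400 = 0.0007154 W
  P_R8 = (15 - 14.83)²/1.3 = 0.02156 W
  P_R9 = (15 - 13.27)²/150 = 0.01995 W
  P_R10 = (15 - 0.4663)²/270 = 0.7823 W
  P_R11 = (13.72 - 0.4663)²/4300 = 0.04086 W
  P_R12 = (14.83 - 0.4663)²/2700 = 0.07644 W
  P_R13 = (14.83 - 0)²/430 = 0.5116 W
  P_R14 = (13.27 - 1.31)²/30000 = 0.004768 W
  P_R15 = (1.31 - 13.5)²/43000 = 0.003454 W
  P_R16 = (1.31 - 0.4663)²/6200 = 0.0001149 W
  P_R17 = (13.5 - 0.4663)²/430 = 0.3949 W
  P_R18 = (0.4663 - 0)²/2.7 = 0.08053 W
P_total = P_R1 + P_R2 + P_R3 + P_R4 + P_R5 + P_R6 + P_R7 + P_R8 + P_R9 + P_R10 + P_R11 + P_R12 + P_R13 + P_R14 + P_R15 + P_R16 + P_R17 + P_R18 = 3.123 W

Final answer: 3.123 W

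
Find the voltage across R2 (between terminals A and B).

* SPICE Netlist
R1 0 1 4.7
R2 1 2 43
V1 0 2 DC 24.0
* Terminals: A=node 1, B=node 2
R1 and R2 are in series across V1 (node 0 → node 1 → node 2), and the output A–B is taken across R2, so this is a voltage divider.
Series current: I = V1/(R1 + R2) = 24/(4.7 + 43) = 24/47.7 = 0.5031 A
V_R2 = I × R2 = V1 × R2/(R1 + R2) = 24 × 43/47.7 = 21.64 V

Final answer: 21.64 V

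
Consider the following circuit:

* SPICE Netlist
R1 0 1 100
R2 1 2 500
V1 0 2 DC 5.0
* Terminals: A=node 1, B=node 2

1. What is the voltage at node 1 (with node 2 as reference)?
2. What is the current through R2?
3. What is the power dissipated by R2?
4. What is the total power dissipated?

Nodal analysis, taking node 2 as the 0 V reference.
Source V1 fixes V_0 = 5 V.
KCL at each unknown node (sum of currents leaving = 0; resistances in Ω):
  Node 1: (V_1 - 5)/100 + (V_1 - 0)/500 = 0
Collecting terms: 0.012 × V_1 = 0.05  =>  V_1 = 4.167 V
Part 1:
  Read off the nodal solution: V_1 = 4.167 V
Part 2:
  I_R2 = (V_1 - V_2)/R2 = (4.167 - 0)/500 = 0.008333 A
  Magnitude: I_R2 = 0.008333 A
Part 3:
  I_R2 = (V_1 - V_2)/R2 = (4.167 - 0)/500 = 0.008333 A
  P_R2 = I_R2² × R2 = (0.008333)² × 500 = 0.03472 W
Part 4:
  Power in each resistor, P = (ΔV)²/R:
    P_R1 = (5 - 4.167)²/100 = 0.006944 W
    P_R2 = (4.167 - 0)²/500 = 0.03472 W
  P_total = P_R1 + P_R2 = 0.04167 W

Final answers:
1. V_1 = 4.167 V
2. I_R2 = 0.008333 A
3. P_R2 = 0.03472 W
4. P_total = 0.04167 W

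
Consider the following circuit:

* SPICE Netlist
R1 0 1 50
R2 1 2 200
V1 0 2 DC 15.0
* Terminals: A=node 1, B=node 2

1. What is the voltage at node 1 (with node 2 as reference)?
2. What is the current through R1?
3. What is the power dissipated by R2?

Nodal analysis, taking node 2 as the 0 V reference.
Source V1 fixes V_0 = 15 V.
KCL at each unknown node (sum of currents leaving = 0; resistances in Ω):
  Node 1: (V_1 - 15)/50 + (V_1 - 0)/200 = 0
Collecting terms: 0.025 × V_1 = 0.3  =>  V_1 = 12 V
Part 1:
  Read off the nodal solution: V_1 = 12 V
Part 2:
  I_R1 = (V_0 - V_1)/R1 = (15 - 12)/50 = 0.06 A
  Magnitude: I_R1 = 0.06 A
Part 3:
  I_R2 = (V_1 - V_2)/R2 = (12 - 0)/200 = 0.06 A
  P_R2 = I_R2² × R2 = (0.06)² × 200 = 0.72 W

Final answers:
1. V_1 = 12 V
2. I_R1 = 0.06 A
3. P_R2 = 0.72 W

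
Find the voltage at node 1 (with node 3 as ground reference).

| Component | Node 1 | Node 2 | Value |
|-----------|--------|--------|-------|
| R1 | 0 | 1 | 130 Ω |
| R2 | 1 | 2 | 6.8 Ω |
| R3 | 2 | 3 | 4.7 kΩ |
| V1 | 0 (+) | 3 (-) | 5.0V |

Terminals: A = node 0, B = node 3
Nodal analysis, taking node 3 as the 0 V reference.
Source V1 fixes V_0 = 5 V.
KCL at each unknown node (sum of currents leaving = 0; resistances in Ω):
  Node 1: (V_1 - 5)/130 + (V_1 - V_2)/6.8 = 0
  Node 2: (V_2 - V_1)/6.8 + (V_2 - 0)/4700 = 0
Collecting terms (coefficients in siemens):
  0.1548·V_1 - 0.1471·V_2 = 0.03846
  0.1473·V_2 - 0.1471·V_1 = 0
Determinant D = (0.1548)(0.1473) - (-0.1471)(-0.1471) = 0.001164
V_1 = [(0.03846)(0.1473) - (-0.1471)(0)]/D = 4.866 V
V_2 = [(0.1548)(0) - (0.03846)(-0.1471)]/D = 4.859 V
The requested potential is V_1 = 4.866 V.

Final answer: V_1 = 4.866 V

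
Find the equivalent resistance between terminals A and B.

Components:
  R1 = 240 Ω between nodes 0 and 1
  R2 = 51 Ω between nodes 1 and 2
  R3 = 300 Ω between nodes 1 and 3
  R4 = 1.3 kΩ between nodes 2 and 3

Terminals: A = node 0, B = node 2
Reduce the network between node 0 (A) and node 2 (B) by series/parallel combination:
  Rs1 = R3 + R4 (series, joined only at node 3) = 300 + 1300 = 1600 Ω
  Rp1 = R2 ‖ Rs1 (parallel, both between nodes 1 and 2) = 1/(1/51 + 1/1600) = 49.42 Ω
  Rs2 = R1 + Rp1 (series, joined only at node 1) = 240 + 49.42 = 289.4 Ω
R_eq = 289.4 Ω

Final answer: 289.4 Ω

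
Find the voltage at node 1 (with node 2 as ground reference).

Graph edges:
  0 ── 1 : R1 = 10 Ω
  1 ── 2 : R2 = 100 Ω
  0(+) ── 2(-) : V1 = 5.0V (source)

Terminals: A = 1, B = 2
Nodal analysis, taking node 2 as the 0 V reference.
Source V1 fixes V_0 = 5 V.
KCL at each unknown node (sum of currents leaving = 0; resistances in Ω):
  Node 1: (V_1 - 5)/10 + (V_1 - 0)/100 = 0
Collecting terms: 0.11 × V_1 = 0.5  =>  V_1 = 4.545 V
The requested potential is V_1 = 4.545 V.

Final answer: V_1 = 4.545 V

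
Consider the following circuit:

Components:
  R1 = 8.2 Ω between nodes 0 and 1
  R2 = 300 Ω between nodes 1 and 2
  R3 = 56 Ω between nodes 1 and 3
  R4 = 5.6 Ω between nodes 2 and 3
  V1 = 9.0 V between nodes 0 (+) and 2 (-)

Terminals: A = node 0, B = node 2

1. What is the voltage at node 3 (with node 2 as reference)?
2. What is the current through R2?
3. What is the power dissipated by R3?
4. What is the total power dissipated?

Nodal analysis, taking node 2 as the 0 V reference.
Source V1 fixes V_0 = 9 V.
KCL at each unknown node (sum of currents leaving = 0; resistances in Ω):
  Node 1: (V_1 - 9)/8.2 + (V_1 - 0)/300 + (V_1 - V_3)/56 = 0
  Node 3: (V_3 - V_1)/56 + (V_3 - 0)/5.6 = 0
Collecting terms (coefficients in siemens):
  0.1431·V_1 - 0.01786·V_3 = 1.098
  0.1964·V_3 - 0.01786·V_1 = 0
Determinant D = (0.1431)(0.1964) - (-0.01786)(-0.01786) = 0.0278
V_1 = [(1.098)(0.1964) - (-0.01786)(0)]/D = 7.756 V
V_3 = [(0.1431)(0) - (1.098)(-0.01786)]/D = 0.7051 V
Part 1:
  Read off the nodal solution: V_3 = 0.7051 V
Part 2:
  I_R2 = (V_1 - V_2)/R2 = (7.756 - 0)/300 = 0.02585 A
  Magnitude: I_R2 = 0.02585 A
Part 3:
  I_R3 = (V_1 - V_3)/R3 = (7.756 - 0.7051)/56 = 0.1259 A
  P_R3 = I_R3² × R3 = (0.1259)² × 56 = 0.8877 W
Part 4:
  Power in each resistor, P = (ΔV)²/R:
    P_R1 = (9 - 7.756)²/8.2 = 0.1888 W
    P_R2 = (7.756 - 0)²/300 = 0.2005 W
    P_R3 = (7.756 - 0.7051)²/56 = 0.8877 W
    P_R4 = (0 - 0.7051)²/5.6 = 0.08877 W
  P_total = P_R1 + P_R2 + P_R3 + P_R4 = 1.366 W

Final answers:
1. V_3 = 0.7051 V
2. I_R2 = 0.02585 A
3. P_R3 = 0.8877 W
4. P_total = 1.366 W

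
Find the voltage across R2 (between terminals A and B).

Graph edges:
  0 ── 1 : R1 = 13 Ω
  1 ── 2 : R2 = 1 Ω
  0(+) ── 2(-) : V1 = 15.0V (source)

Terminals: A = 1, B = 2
R1 and R2 are in series across V1 (node 0 → node 1 → node 2), and the output A–B is taken across R2, so this is a voltage divider.
Series current: I = V1/(R1 + R2) = 15/(13 + 1) = 15/14 = 1.071 A
V_R2 = I × R2 = V1 × R2/(R1 + R2) = 15 × 1/14 = 1.071 V

Final answer: 1.071 V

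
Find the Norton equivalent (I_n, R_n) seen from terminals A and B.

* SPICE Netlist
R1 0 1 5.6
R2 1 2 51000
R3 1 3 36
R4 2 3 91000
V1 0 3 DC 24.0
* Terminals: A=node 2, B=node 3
Find the Thévenin equivalent first; then I_n = V_th/R_th and R_n = R_th.
Step 1 — V_th is the open-circuit voltage V_A - V_B (nothing connected across the terminals).
Nodal analysis, taking node 3 as the 0 V reference.
Source V1 fixes V_0 = 24 V.
KCL at each unknown node (sum of currents leaving = 0; resistances in Ω):
  Node 1: (V_1 - 24)/5.6 + (V_1 - V_2)/51000 + (V_1 - 0)/36 = 0
  Node 2: (V_2 - V_1)/51000 + (V_2 - 0)/91000 = 0
Collecting terms (coefficients in siemens):
  0.2064·V_1 - 0.00001961·V_2 = 4.286
  0.0000306·V_2 - 0.00001961·V_1 = 0
Determinant D = (0.2064)(0.0000306) - (-0.00001961)(-0.00001961) = 0.000006314
V_1 = [(4.286)(0.0000306) - (-0.00001961)(0)]/D = 20.77 V
V_2 = [(0.2064)(0) - (4.286)(-0.00001961)]/D = 13.31 V
V_th = V_2 - V_3 = 13.31 - 0 = 13.31 V
Step 2 — R_th: zero the source — replace V1 by a short circuit (node 3 merges into node 0) — and find the resistance seen between A (node 2) and B (node 0).
Reduce the network between node 2 (A) and node 0 (B) by series/parallel combination:
  Rp1 = R1 ‖ R3 (parallel, both between nodes 0 and 1) = 1/(1/5.6 + 1/36) = 4.846 Ω
  Rs1 = R2 + Rp1 (series, joined only at node 1) = 51000 + 4.846 = 51000 Ω
  Rp2 = R4 ‖ Rs1 (parallel, both between nodes 0 and 2) = 1/(1/91000 + 1/51000) = 32690 Ω
R_th = 32.69 kΩ
I_n = V_th/R_th = 13.31/32690 = 0.0004072 A, and R_n = R_th = 32.69 kΩ

Final answer: I_n = 0.0004072 A, R_n = 32.69 kΩ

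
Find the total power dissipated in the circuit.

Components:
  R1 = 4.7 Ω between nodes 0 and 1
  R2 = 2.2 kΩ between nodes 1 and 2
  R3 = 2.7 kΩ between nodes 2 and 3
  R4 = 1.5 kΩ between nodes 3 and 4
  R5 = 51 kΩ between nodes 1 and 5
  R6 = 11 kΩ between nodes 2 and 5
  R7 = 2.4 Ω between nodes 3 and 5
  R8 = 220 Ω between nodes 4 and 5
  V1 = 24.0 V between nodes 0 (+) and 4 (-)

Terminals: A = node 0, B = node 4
Nodal analysis, taking node 4 as the 0 V reference.
Source V1 fixes V_0 = 24 V.
KCL at each unknown node (sum of currents leaving = 0; resistances in Ω):
  Node 1: (V_1 - 24)/4.7 + (V_1 - V_2)/2200 + (V_1 - V_5)/51000 = 0
  Node 2: (V_2 - V_1)/2200 + (V_2 - V_3)/2700 + (V_2 - V_5)/11000 = 0
  Node 3: (V_3 - V_2)/2700 + (V_3 - 0)/1500 + (V_3 - V_5)/2.4 = 0
  Node 5: (V_5 - V_1)/51000 + (V_5 - V_2)/11000 + (V_5 - V_3)/2.4 + (V_5 - 0)/220 = 0
Collecting terms (coefficients in siemens):
  0.2132·V_1 - 0.0004545·V_2 - 0.00001961·V_5 = 5.106
  0.0009158·V_2 - 0.0004545·V_1 - 0.0003704·V_3 - 0.00009091·V_5 = 0
  0.4177·V_3 - 0.0003704·V_2 - 0.4167·V_5 = 0
  0.4213·V_5 - 0.00001961·V_1 - 0.00009091·V_2 - 0.4167·V_3 = 0
Solving these 4 simultaneous equations (Gaussian elimination) gives:
  V_1 = 23.97 V, V_2 = 12.45 V, V_3 = 1.098 V, V_5 = 1.09 V
Power in each resistor, P = (ΔV)²/R:
  P_R1 = (24 - 23.97)²/4.7 = 0.000152 W
  P_R2 = (23.97 - 12.45)²/2200 = 0.06035 W
  P_R3 = (12.45 - 1.098)²/2700 = 0.04773 W
  P_R4 = (1.098 - 0)²/1500 = 0.0008041 W
  P_R5 = (23.97 - 1.09)²/51000 = 0.01027 W
  P_R6 = (12.45 - 1.09)²/11000 = 0.01173 W
  P_R7 = (1.098 - 1.09)²/2.4 = 0.00002894 W
  P_R8 = (0 - 1.09)²/220 = 0.005399 W
P_total = P_R1 + P_R2 + P_R3 + P_R4 + P_R5 + P_R6 + P_R7 + P_R8 = 0.1365 W

Final answer: 0.1365 W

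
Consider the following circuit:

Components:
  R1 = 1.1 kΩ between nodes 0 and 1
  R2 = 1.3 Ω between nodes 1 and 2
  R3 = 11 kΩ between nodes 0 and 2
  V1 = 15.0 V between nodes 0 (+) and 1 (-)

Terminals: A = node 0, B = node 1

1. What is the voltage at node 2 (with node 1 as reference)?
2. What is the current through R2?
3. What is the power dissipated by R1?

Nodal analysis, taking node 1 as the 0 V reference.
Source V1 fixes V_0 = 15 V.
KCL at each unknown node (sum of currents leaving = 0; resistances in Ω):
  Node 2: (V_2 - 0)/1.3 + (V_2 - 15)/11000 = 0
Collecting terms: 0.7693 × V_2 = 0.001364  =>  V_2 = 0.001773 V
Part 1:
  Read off the nodal solution: V_2 = 0.001773 V
Part 2:
  I_R2 = (V_1 - V_2)/R2 = (0 - 0.001773)/1.3 = -0.001363 A
  Magnitude: I_R2 = 0.001363 A
Part 3:
  I_R1 = (V_0 - V_1)/R1 = (15 - 0)/1100 = 0.01364 A
  P_R1 = I_R1² × R1 = (0.01364)² × 1100 = 0.2045 W

Final answers:
1. V_2 = 0.001773 V
2. I_R2 = 0.001363 A
3. P_R1 = 0.2045 W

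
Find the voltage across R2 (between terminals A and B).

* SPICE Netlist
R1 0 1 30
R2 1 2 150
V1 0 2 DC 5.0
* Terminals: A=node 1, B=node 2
R1 and R2 are in series across V1 (node 0 → node 1 → node 2), and the output A–B is taken across R2, so this is a voltage divider.
Series current: I = V1/(R1 + R2) = 5/(30 + 150) = 5/180 = 0.02778 A
V_R2 = I × R2 = V1 × R2/(R1 + R2) = 5 × 150/180 = 4.167 V

Final answer: 4.167 V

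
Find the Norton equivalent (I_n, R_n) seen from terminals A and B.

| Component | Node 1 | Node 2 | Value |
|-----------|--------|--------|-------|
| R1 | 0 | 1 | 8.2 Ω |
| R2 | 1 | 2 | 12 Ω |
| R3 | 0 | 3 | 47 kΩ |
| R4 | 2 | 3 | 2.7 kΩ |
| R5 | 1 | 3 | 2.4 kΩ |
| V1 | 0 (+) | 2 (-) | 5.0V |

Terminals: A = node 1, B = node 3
Find the Thévenin equivalent first; then I_n = V_th/R_th and R_n = R_th.
Step 1 — V_th is the open-circuit voltage V_A - V_B (nothing connected across the terminals).
Nodal analysis, taking node 2 as the 0 V reference.
Source V1 fixes V_0 = 5 V.
KCL at each unknown node (sum of currents leaving = 0; resistances in Ω):
  Node 1: (V_1 - 5)/8.2 + (V_1 - 0)/12 + (V_1 - V_3)/2400 = 0
  Node 3: (V_3 - 5)/47000 + (V_3 - 0)/2700 + (V_3 - V_1)/2400 = 0
Collecting terms (coefficients in siemens):
  0.2057·V_1 - 0.0004167·V_3 = 0.6098
  0.0008083·V_3 - 0.0004167·V_1 = 0.0001064
Determinant D = (0.2057)(0.0008083) - (-0.0004167)(-0.0004167) = 0.0001661
V_1 = [(0.6098)(0.0008083) - (-0.0004167)(0.0001064)]/D = 2.968 V
V_3 = [(0.2057)(0.0001064) - (0.6098)(-0.0004167)]/D = 1.661 V
V_th = V_1 - V_3 = 2.968 - 1.661 = 1.306 V
Step 2 — R_th: zero the source — replace V1 by a short circuit (node 2 merges into node 0) — and find the resistance seen between A (node 1) and B (node 3).
Reduce the network between node 1 (A) and node 3 (B) by series/parallel combination:
  Rp1 = R1 ‖ R2 (parallel, both between nodes 0 and 1) = 1/(1/8.2 + 1/12) = 4.871 Ω
  Rp2 = R3 ‖ R4 (parallel, both between nodes 0 and 3) = 1/(1/47000 + 1/2700) = 2553 Ω
  Rs1 = Rp1 + Rp2 (series, joined only at node 0) = 4.871 + 2553 = 2558 Ω
  Rp3 = R5 ‖ Rs1 (parallel, both between nodes 1 and 3) = 1/(1/2400 + 1/2558) = 1238 Ω
R_th = 1.238 kΩ
I_n = V_th/R_th = 1.306/1238 = 0.001055 A, and R_n = R_th = 1.238 kΩ

Final answer: I_n = 0.001055 A, R_n = 1.238 kΩ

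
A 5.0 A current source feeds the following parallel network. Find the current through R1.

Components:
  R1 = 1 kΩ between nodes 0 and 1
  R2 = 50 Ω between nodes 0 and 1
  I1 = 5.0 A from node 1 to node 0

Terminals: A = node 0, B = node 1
All resistors sit directly between nodes 0 and 1, so they are in parallel and share one voltage V; the full source current 5 A splits among them.
1/R_par = 1/1000 + 1/50 = 0.021 S  =>  R_par = 47.62 Ω
V = I × R_par = 5 × 47.62 = 238.1 V
I_R1 = V/R1 = 238.1/1000 = 0.2381 A

Final answer: 0.2381 A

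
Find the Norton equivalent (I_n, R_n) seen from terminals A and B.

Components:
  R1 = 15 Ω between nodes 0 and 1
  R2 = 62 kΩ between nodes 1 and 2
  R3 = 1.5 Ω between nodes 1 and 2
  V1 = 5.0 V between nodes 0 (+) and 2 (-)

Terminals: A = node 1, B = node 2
Find the Thévenin equivalent first; then I_n = V_th/R_th and R_n = R_th.
Step 1 — V_th is the open-circuit voltage V_A - V_B (nothing connected across the terminals).
Nodal analysis, taking node 2 as the 0 V reference.
Source V1 fixes V_0 = 5 V.
KCL at each unknown node (sum of currents leaving = 0; resistances in Ω):
  Node 1: (V_1 - 5)/15 + (V_1 - 0)/62000 + (V_1 - 0)/1.5 = 0
Collecting terms: 0.7333 × V_1 = 0.3333  =>  V_1 = 0.4545 V
V_th = V_1 - V_2 = 0.4545 - 0 = 0.4545 V
Step 2 — R_th: zero the source — replace V1 by a short circuit (node 2 merges into node 0) — and find the resistance seen between A (node 1) and B (node 0).
Reduce the network between node 1 (A) and node 0 (B) by series/parallel combination:
  Rp1 = R1 ‖ R2 ‖ R3 (parallel, all between nodes 0 and 1) = 1/(1/15 + 1/62000 + 1/1.5) = 1.364 Ω
R_th = 1.364 Ω
I_n = V_th/R_th = 0.4545/1.364 = 0.3333 A, and R_n = R_th = 1.364 Ω

Final answer: I_n = 0.3333 A, R_n = 1.364 Ω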